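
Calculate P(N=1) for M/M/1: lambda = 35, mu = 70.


rho = 35/70; P(n) = (1-rho)*rho^n = (1-35/70)*(35/70)^1 = 0.25

0.25


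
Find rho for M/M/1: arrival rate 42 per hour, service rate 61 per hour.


rho = lambda/mu = 42/61 = 0.6885

0.6885


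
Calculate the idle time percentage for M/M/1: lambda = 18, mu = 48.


Idle fraction = (1 - rho) * 100 = (1 - 18/48) * 100 = 62.5%

62.5%


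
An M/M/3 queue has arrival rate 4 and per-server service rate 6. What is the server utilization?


rho = lambda/(c*mu) = 4/(3*6) = 0.2222

0.2222


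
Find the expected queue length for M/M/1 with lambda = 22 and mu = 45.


rho = 22/45; Lq = rho^2/(1-rho) = 0.47

0.47


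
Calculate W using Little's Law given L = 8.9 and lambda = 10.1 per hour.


W = L / lambda = 8.9 / 10.1 = 0.8812 hours

0.8812 hours


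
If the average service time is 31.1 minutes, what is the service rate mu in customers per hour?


mu = 60 / avg_service_time = 60 / 31.1 = 1.93 per hour

1.93 per hour


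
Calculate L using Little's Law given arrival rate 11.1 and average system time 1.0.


L = lambda * W = 11.1 * 1.0 = 11.1

11.1


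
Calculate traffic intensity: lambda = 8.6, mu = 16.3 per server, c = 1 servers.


rho = lambda / (c * mu) = 8.6 / (1 * 16.3) = 0.5276

0.5276


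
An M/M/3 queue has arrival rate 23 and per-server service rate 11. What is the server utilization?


rho = lambda/(c*mu) = 23/(3*11) = 0.697

0.697


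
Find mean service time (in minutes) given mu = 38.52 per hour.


Mean service time = 60/mu = 60/38.52 = 1.56 minutes

1.56 minutes


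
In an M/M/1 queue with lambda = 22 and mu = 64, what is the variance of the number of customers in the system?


rho = 22/64; Var(N) = rho/(1-rho)^2 = 0.8

0.8


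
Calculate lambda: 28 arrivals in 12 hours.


lambda = total arrivals / time = 28 / 12 = 2.33 per hour

2.33 per hour


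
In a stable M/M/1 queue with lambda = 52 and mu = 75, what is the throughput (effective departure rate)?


For a stable queue (lambda < mu), throughput = lambda = 52 per hour

52 per hour


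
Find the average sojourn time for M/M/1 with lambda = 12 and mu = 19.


W = 1/(mu - lambda) = 1/(19 - 12) = 0.1429 hours

0.1429 hours


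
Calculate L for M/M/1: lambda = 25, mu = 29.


rho = 25/29; L = rho/(1-rho) = 6.25

6.25


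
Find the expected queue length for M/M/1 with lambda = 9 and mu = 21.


rho = 9/21; Lq = rho^2/(1-rho) = 0.32

0.32


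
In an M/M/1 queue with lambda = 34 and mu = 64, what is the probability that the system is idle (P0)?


P0 = 1 - rho = 1 - 34/64 = 0.4688

0.4688


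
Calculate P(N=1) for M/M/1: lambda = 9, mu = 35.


rho = 9/35; P(n) = (1-rho)*rho^n = (1-9/35)*(9/35)^1 = 0.191

0.191


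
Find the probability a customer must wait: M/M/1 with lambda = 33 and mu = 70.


P(wait) = rho = lambda/mu = 33/70 = 0.4714

0.4714


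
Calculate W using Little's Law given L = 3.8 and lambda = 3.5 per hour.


W = L / lambda = 3.8 / 3.5 = 1.0857 hours

1.0857 hours


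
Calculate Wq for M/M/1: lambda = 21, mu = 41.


rho = 21/41; Wq = rho/(mu - lambda) = 0.0256 hours

0.0256 hours


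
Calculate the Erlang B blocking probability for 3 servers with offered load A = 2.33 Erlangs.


B(N,A) = (A^N/N!) / sum(A^k/k!, k=0..N) with N=3, A=2.33 = 0.2586

0.2586


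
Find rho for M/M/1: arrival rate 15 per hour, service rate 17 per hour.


rho = lambda/mu = 15/17 = 0.8824

0.8824


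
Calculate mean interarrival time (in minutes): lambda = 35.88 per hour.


Mean interarrival time = 60/lambda = 60/35.88 = 1.67 minutes

1.67 minutes


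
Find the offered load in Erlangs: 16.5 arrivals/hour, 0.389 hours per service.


Offered load a = lambda * E[S] = 16.5 * 0.389 = 6.42 Erlangs

6.42 Erlangs


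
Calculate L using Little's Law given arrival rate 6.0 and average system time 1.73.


L = lambda * W = 6.0 * 1.73 = 10.38

10.38


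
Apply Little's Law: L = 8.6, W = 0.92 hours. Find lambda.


lambda = L / W = 8.6 / 0.92 = 9.35 per hour

9.35 per hour


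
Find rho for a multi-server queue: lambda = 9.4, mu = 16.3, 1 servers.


rho = lambda / (c * mu) = 9.4 / (1 * 16.3) = 0.5767

0.5767


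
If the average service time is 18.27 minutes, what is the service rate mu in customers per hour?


mu = 60 / avg_service_time = 60 / 18.27 = 3.28 per hour

3.28 per hour


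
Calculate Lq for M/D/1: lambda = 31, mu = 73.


M/D/1: Lq = rho^2 / (2*(1-rho)) where rho = 31/73; Lq = 0.16

0.16


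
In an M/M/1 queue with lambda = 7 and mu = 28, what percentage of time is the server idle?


Idle fraction = (1 - rho) * 100 = (1 - 7/28) * 100 = 75.0%

75.0%


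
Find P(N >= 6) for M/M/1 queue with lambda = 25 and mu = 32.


P(N >= 6) = rho^6 = (25/32)^6 = 0.2274

0.2274


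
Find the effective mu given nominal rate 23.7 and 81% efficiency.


Effective rate = mu * efficiency = 23.7 * 0.81 = 19.2 per hour

19.2 per hour


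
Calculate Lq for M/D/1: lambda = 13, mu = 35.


M/D/1: Lq = rho^2 / (2*(1-rho)) where rho = 13/35; Lq = 0.11

0.11


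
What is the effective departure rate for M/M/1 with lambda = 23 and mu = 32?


For a stable queue (lambda < mu), throughput = lambda = 23 per hour

23 per hour


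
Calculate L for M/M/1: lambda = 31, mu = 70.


rho = 31/70; L = rho/(1-rho) = 0.79

0.79


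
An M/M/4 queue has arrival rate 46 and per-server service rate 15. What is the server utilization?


rho = lambda/(c*mu) = 46/(4*15) = 0.7667

0.7667


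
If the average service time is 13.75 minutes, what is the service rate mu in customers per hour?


mu = 60 / avg_service_time = 60 / 13.75 = 4.36 per hour

4.36 per hour


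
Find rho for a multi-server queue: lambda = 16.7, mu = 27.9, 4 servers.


rho = lambda / (c * mu) = 16.7 / (4 * 27.9) = 0.1496

0.1496


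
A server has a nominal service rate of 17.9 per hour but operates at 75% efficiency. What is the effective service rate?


Effective rate = mu * efficiency = 17.9 * 0.75 = 13.43 per hour

13.43 per hour


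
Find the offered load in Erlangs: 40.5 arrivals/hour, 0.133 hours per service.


Offered load a = lambda * E[S] = 40.5 * 0.133 = 5.39 Erlangs

5.39 Erlangs


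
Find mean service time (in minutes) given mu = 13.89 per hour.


Mean service time = 60/mu = 60/13.89 = 4.32 minutes

4.32 minutes


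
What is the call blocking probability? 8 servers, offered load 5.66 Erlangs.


B(N,A) = (A^N/N!) / sum(A^k/k!, k=0..N) with N=8, A=5.66 = 0.1033

0.1033


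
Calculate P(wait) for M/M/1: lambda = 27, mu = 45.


P(wait) = rho = lambda/mu = 27/45 = 0.6

0.6


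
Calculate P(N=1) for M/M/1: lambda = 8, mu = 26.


rho = 8/26; P(n) = (1-rho)*rho^n = (1-8/26)*(8/26)^1 = 0.213

0.213


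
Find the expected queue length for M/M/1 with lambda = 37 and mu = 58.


rho = 37/58; Lq = rho^2/(1-rho) = 1.12

1.12


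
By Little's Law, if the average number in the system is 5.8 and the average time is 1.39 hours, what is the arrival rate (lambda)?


lambda = L / W = 5.8 / 1.39 = 4.17 per hour

4.17 per hour


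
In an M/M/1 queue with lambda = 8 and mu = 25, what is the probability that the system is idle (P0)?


P0 = 1 - rho = 1 - 8/25 = 0.68

0.68


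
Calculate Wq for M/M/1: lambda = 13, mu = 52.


rho = 13/52; Wq = rho/(mu - lambda) = 0.0064 hours

0.0064 hours


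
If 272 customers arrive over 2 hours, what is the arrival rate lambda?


lambda = total arrivals / time = 272 / 2 = 136.0 per hour

136.0 per hour


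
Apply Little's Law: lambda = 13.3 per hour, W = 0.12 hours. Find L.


L = lambda * W = 13.3 * 0.12 = 1.6

1.6


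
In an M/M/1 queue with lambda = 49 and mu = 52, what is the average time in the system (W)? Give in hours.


W = 1/(mu - lambda) = 1/(52 - 49) = 0.3333 hours

0.3333 hours


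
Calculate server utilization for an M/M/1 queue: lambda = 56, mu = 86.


rho = lambda/mu = 56/86 = 0.6512

0.6512


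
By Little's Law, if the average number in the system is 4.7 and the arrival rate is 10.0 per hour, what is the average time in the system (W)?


W = L / lambda = 4.7 / 10.0 = 0.47 hours

0.47 hours


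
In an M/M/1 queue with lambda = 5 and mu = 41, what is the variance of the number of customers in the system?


rho = 5/41; Var(N) = rho/(1-rho)^2 = 0.16

0.16


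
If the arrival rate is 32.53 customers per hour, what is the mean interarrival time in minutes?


Mean interarrival time = 60/lambda = 60/32.53 = 1.84 minutes

1.84 minutes


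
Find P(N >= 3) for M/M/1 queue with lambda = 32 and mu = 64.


P(N >= 3) = rho^3 = (32/64)^3 = 0.125

0.125


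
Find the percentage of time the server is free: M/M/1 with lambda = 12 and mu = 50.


Idle fraction = (1 - rho) * 100 = (1 - 12/50) * 100 = 76.0%

76.0%


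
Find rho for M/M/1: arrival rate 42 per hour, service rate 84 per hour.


rho = lambda/mu = 42/84 = 0.5

0.5


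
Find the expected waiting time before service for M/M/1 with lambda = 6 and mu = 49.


rho = 6/49; Wq = rho/(mu - lambda) = 0.0028 hours

0.0028 hours


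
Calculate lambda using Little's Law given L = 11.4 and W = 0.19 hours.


lambda = L / W = 11.4 / 0.19 = 60.0 per hour

60.0 per hour


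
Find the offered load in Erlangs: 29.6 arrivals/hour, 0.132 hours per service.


Offered load a = lambda * E[S] = 29.6 * 0.132 = 3.91 Erlangs

3.91 Erlangs


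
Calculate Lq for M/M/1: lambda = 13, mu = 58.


rho = 13/58; Lq = rho^2/(1-rho) = 0.06

0.06


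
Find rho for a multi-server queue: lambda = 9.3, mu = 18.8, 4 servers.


rho = lambda / (c * mu) = 9.3 / (4 * 18.8) = 0.1237

0.1237


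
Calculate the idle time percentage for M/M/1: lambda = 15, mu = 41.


Idle fraction = (1 - rho) * 100 = (1 - 15/41) * 100 = 63.4%

63.4%


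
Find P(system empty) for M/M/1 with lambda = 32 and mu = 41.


P0 = 1 - rho = 1 - 32/41 = 0.2195

0.2195


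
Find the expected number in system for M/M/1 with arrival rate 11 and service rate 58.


rho = 11/58; L = rho/(1-rho) = 0.23

0.23


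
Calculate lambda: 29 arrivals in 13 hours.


lambda = total arrivals / time = 29 / 13 = 2.23 per hour

2.23 per hour


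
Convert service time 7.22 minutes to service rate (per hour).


mu = 60 / avg_service_time = 60 / 7.22 = 8.31 per hour

8.31 per hour


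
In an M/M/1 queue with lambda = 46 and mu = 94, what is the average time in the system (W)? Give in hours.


W = 1/(mu - lambda) = 1/(94 - 46) = 0.0208 hours

0.0208 hours


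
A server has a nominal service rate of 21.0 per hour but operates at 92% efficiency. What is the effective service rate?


Effective rate = mu * efficiency = 21.0 * 0.92 = 19.32 per hour

19.32 per hour


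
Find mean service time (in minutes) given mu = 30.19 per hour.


Mean service time = 60/mu = 60/30.19 = 1.99 minutes

1.99 minutes


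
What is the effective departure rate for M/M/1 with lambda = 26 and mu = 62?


For a stable queue (lambda < mu), throughput = lambda = 26 per hour

26 per hour


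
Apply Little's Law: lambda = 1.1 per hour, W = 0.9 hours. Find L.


L = lambda * W = 1.1 * 0.9 = 0.99

0.99


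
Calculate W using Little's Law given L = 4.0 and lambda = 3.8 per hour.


W = L / lambda = 4.0 / 3.8 = 1.0526 hours

1.0526 hours


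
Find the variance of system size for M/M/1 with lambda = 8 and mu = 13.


rho = 8/13; Var(N) = rho/(1-rho)^2 = 4.16

4.16


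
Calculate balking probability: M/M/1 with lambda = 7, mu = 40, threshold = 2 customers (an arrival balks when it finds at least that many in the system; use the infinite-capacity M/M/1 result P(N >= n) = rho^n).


P(N >= 2) = rho^2 = (7/40)^2 = 0.0306

0.0306


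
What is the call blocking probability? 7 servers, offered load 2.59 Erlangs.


B(N,A) = (A^N/N!) / sum(A^k/k!, k=0..N) with N=7, A=2.59 = 0.0117

0.0117


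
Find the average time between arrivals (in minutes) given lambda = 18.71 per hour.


Mean interarrival time = 60/lambda = 60/18.71 = 3.21 minutes

3.21 minutes


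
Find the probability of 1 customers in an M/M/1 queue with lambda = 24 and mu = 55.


rho = 24/55; P(n) = (1-rho)*rho^n = (1-24/55)*(24/55)^1 = 0.246

0.246


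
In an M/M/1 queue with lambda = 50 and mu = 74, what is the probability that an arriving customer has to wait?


P(wait) = rho = lambda/mu = 50/74 = 0.6757

0.6757


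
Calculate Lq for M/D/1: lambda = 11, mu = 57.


M/D/1: Lq = rho^2 / (2*(1-rho)) where rho = 11/57; Lq = 0.02

0.02


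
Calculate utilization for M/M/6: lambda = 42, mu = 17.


rho = lambda/(c*mu) = 42/(6*17) = 0.4118

0.4118


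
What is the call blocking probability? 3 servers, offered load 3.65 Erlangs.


B(N,A) = (A^N/N!) / sum(A^k/k!, k=0..N) with N=3, A=3.65 = 0.4174

0.4174


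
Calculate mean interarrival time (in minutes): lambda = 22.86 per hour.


Mean interarrival time = 60/lambda = 60/22.86 = 2.62 minutes

2.62 minutes


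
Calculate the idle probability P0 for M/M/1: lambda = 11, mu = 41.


P0 = 1 - rho = 1 - 11/41 = 0.7317

0.7317


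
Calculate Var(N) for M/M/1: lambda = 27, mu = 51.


rho = 27/51; Var(N) = rho/(1-rho)^2 = 2.39

2.39


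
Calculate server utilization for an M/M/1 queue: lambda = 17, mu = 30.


rho = lambda/mu = 17/30 = 0.5667

0.5667


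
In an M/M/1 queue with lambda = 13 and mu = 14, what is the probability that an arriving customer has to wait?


P(wait) = rho = lambda/mu = 13/14 = 0.9286

0.9286


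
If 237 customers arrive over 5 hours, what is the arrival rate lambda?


lambda = total arrivals / time = 237 / 5 = 47.4 per hour

47.4 per hour


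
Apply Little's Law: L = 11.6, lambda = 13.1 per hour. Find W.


W = L / lambda = 11.6 / 13.1 = 0.8855 hours

0.8855 hours


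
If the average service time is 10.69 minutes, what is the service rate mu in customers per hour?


mu = 60 / avg_service_time = 60 / 10.69 = 5.61 per hour

5.61 per hour


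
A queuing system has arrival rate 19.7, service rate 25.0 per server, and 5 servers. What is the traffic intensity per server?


rho = lambda / (c * mu) = 19.7 / (5 * 25.0) = 0.1576

0.1576


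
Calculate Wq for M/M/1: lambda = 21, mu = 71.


rho = 21/71; Wq = rho/(mu - lambda) = 0.0059 hours

0.0059 hours


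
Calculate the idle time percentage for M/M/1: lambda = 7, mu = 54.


Idle fraction = (1 - rho) * 100 = (1 - 7/54) * 100 = 87.0%

87.0%


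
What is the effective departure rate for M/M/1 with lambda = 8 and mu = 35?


For a stable queue (lambda < mu), throughput = lambda = 8 per hour

8 per hour


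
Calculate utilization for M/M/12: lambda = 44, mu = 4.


rho = lambda/(c*mu) = 44/(12*4) = 0.9167

0.9167


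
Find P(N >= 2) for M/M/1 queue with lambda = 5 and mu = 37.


P(N >= 2) = rho^2 = (5/37)^2 = 0.0183

0.0183


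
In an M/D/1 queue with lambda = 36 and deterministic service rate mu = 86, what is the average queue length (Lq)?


M/D/1: Lq = rho^2 / (2*(1-rho)) where rho = 36/86; Lq = 0.15

0.15


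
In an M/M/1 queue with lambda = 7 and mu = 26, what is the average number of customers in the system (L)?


rho = 7/26; L = rho/(1-rho) = 0.37

0.37


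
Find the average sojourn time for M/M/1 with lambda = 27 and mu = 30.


W = 1/(mu - lambda) = 1/(30 - 27) = 0.3333 hours

0.3333 hours


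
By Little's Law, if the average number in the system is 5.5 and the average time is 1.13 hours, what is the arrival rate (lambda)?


lambda = L / W = 5.5 / 1.13 = 4.87 per hour

4.87 per hour


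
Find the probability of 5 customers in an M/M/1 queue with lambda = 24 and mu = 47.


rho = 24/47; P(n) = (1-rho)*rho^n = (1-24/47)*(24/47)^5 = 0.017

0.017


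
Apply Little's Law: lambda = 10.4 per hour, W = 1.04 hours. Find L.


L = lambda * W = 10.4 * 1.04 = 10.82

10.82


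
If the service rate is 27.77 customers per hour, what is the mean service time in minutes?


Mean service time = 60/mu = 60/27.77 = 2.16 minutes

2.16 minutes


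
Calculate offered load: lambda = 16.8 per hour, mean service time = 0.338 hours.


Offered load a = lambda * E[S] = 16.8 * 0.338 = 5.68 Erlangs

5.68 Erlangs


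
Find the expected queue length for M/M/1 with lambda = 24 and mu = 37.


rho = 24/37; Lq = rho^2/(1-rho) = 1.2

1.2


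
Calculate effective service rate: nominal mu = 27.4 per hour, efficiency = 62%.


Effective rate = mu * efficiency = 27.4 * 0.62 = 16.99 per hour

16.99 per hour


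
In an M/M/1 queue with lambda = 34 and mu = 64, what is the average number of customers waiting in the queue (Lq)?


rho = 34/64; Lq = rho^2/(1-rho) = 0.6

0.6


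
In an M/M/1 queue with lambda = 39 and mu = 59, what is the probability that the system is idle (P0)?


P0 = 1 - rho = 1 - 39/59 = 0.339

0.339


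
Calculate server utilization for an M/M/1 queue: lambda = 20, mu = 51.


rho = lambda/mu = 20/51 = 0.3922

0.3922


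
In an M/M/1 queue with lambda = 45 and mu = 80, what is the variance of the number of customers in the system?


rho = 45/80; Var(N) = rho/(1-rho)^2 = 2.94

2.94


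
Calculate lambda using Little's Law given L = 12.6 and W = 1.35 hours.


lambda = L / W = 12.6 / 1.35 = 9.33 per hour

9.33 per hour


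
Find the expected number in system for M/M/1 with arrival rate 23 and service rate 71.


rho = 23/71; L = rho/(1-rho) = 0.48

0.48


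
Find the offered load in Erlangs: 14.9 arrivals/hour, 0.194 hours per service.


Offered load a = lambda * E[S] = 14.9 * 0.194 = 2.89 Erlangs

2.89 Erlangs


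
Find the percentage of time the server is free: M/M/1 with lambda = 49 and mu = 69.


Idle fraction = (1 - rho) * 100 = (1 - 49/69) * 100 = 29.0%

29.0%


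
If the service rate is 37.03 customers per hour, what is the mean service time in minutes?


Mean service time = 60/mu = 60/37.03 = 1.62 minutes

1.62 minutes


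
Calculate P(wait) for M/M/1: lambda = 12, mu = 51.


P(wait) = rho = lambda/mu = 12/51 = 0.2353

0.2353


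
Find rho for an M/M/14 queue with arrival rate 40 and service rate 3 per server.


rho = lambda/(c*mu) = 40/(14*3) = 0.9524

0.9524


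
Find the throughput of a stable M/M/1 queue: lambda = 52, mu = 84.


For a stable queue (lambda < mu), throughput = lambda = 52 per hour

52 per hour


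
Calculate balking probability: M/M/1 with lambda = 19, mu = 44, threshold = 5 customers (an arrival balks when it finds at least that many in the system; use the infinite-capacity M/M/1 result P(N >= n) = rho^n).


P(N >= 5) = rho^5 = (19/44)^5 = 0.015

0.015


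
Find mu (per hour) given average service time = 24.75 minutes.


mu = 60 / avg_service_time = 60 / 24.75 = 2.42 per hour

2.42 per hour


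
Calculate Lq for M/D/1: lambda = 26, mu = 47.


M/D/1: Lq = rho^2 / (2*(1-rho)) where rho = 26/47; Lq = 0.34

0.34


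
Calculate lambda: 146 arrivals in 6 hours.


lambda = total arrivals / time = 146 / 6 = 24.33 per hour

24.33 per hour


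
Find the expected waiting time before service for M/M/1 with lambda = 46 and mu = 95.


rho = 46/95; Wq = rho/(mu - lambda) = 0.0099 hours

0.0099 hours


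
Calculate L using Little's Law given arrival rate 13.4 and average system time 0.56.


L = lambda * W = 13.4 * 0.56 = 7.5

7.5


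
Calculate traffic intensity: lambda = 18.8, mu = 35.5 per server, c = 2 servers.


rho = lambda / (c * mu) = 18.8 / (2 * 35.5) = 0.2648

0.2648


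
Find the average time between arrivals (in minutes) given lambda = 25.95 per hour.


Mean interarrival time = 60/lambda = 60/25.95 = 2.31 minutes

2.31 minutes


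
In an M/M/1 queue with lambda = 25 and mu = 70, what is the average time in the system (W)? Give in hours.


W = 1/(mu - lambda) = 1/(70 - 25) = 0.0222 hours

0.0222 hours


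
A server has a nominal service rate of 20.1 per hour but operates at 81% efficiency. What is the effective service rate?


Effective rate = mu * efficiency = 20.1 * 0.81 = 16.28 per hour

16.28 per hour


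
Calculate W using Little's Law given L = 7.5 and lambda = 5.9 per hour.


W = L / lambda = 7.5 / 5.9 = 1.2712 hours

1.2712 hours


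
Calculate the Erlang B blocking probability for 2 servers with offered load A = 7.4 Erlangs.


B(N,A) = (A^N/N!) / sum(A^k/k!, k=0..N) with N=2, A=7.4 = 0.7652

0.7652


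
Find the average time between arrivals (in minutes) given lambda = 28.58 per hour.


Mean interarrival time = 60/lambda = 60/28.58 = 2.1 minutes

2.1 minutes


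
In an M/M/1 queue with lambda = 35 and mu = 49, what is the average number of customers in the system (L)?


rho = 35/49; L = rho/(1-rho) = 2.5

2.5


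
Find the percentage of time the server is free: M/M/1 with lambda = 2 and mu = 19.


Idle fraction = (1 - rho) * 100 = (1 - 2/19) * 100 = 89.5%

89.5%


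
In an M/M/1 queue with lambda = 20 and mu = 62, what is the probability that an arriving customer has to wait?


P(wait) = rho = lambda/mu = 20/62 = 0.3226

0.3226


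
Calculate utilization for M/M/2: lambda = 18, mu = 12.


rho = lambda/(c*mu) = 18/(2*12) = 0.75

0.75


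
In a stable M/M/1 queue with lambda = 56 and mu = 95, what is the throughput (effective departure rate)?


For a stable queue (lambda < mu), throughput = lambda = 56 per hour

56 per hour


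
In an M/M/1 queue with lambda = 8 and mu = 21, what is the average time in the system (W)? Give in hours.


W = 1/(mu - lambda) = 1/(21 - 8) = 0.0769 hours

0.0769 hours


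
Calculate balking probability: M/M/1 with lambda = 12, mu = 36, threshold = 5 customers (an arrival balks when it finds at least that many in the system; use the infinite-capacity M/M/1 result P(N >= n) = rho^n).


P(N >= 5) = rho^5 = (12/36)^5 = 0.0041

0.0041


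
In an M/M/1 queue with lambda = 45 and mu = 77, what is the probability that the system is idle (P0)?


P0 = 1 - rho = 1 - 45/77 = 0.4156

0.4156


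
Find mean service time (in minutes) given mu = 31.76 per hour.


Mean service time = 60/mu = 60/31.76 = 1.89 minutes

1.89 minutes


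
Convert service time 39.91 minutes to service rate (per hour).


mu = 60 / avg_service_time = 60 / 39.91 = 1.5 per hour

1.5 per hour


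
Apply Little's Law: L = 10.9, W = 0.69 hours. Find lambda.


lambda = L / W = 10.9 / 0.69 = 15.8 per hour

15.8 per hour


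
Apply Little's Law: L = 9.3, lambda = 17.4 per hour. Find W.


W = L / lambda = 9.3 / 17.4 = 0.5345 hours

0.5345 hours


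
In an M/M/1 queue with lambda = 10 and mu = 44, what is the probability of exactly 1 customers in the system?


rho = 10/44; P(n) = (1-rho)*rho^n = (1-10/44)*(10/44)^1 = 0.1756

0.1756


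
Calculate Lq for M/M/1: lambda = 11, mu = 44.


rho = 11/44; Lq = rho^2/(1-rho) = 0.08

0.08


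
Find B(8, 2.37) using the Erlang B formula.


B(N,A) = (A^N/N!) / sum(A^k/k!, k=0..N) with N=8, A=2.37 = 0.0023

0.0023


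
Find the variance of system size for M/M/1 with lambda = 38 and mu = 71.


rho = 38/71; Var(N) = rho/(1-rho)^2 = 2.48

2.48


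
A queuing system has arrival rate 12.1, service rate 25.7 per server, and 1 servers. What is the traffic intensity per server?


rho = lambda / (c * mu) = 12.1 / (1 * 25.7) = 0.4708

0.4708


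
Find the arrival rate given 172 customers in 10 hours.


lambda = total arrivals / time = 172 / 10 = 17.2 per hour

17.2 per hour


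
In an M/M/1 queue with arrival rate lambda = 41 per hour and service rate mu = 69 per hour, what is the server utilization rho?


rho = lambda/mu = 41/69 = 0.5942

0.5942


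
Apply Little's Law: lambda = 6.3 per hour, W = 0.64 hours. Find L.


L = lambda * W = 6.3 * 0.64 = 4.03

4.03


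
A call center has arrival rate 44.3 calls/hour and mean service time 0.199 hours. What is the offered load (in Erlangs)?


Offered load a = lambda * E[S] = 44.3 * 0.199 = 8.82 Erlangs

8.82 Erlangs


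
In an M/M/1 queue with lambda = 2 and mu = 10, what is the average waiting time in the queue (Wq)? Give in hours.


rho = 2/10; Wq = rho/(mu - lambda) = 0.025 hours

0.025 hours


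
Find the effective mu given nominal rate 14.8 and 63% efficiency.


Effective rate = mu * efficiency = 14.8 * 0.63 = 9.32 per hour

9.32 per hour


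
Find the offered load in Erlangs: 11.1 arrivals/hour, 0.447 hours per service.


Offered load a = lambda * E[S] = 11.1 * 0.447 = 4.96 Erlangs

4.96 Erlangs


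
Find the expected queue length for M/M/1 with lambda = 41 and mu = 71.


rho = 41/71; Lq = rho^2/(1-rho) = 0.79

0.79


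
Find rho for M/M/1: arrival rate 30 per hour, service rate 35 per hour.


rho = lambda/mu = 30/35 = 0.8571

0.8571


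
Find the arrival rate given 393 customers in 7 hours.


lambda = total arrivals / time = 393 / 7 = 56.14 per hour

56.14 per hour


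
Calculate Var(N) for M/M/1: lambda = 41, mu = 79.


rho = 41/79; Var(N) = rho/(1-rho)^2 = 2.24

2.24


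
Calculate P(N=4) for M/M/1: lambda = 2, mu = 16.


rho = 2/16; P(n) = (1-rho)*rho^n = (1-2/16)*(2/16)^4 = 0.0002

0.0002


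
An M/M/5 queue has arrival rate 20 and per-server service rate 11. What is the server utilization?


rho = lambda/(c*mu) = 20/(5*11) = 0.3636

0.3636


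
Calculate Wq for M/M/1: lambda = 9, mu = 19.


rho = 9/19; Wq = rho/(mu - lambda) = 0.0474 hours

0.0474 hours


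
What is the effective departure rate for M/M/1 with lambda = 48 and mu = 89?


For a stable queue (lambda < mu), throughput = lambda = 48 per hour

48 per hour


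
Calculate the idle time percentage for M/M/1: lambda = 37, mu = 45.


Idle fraction = (1 - rho) * 100 = (1 - 37/45) * 100 = 17.8%

17.8%


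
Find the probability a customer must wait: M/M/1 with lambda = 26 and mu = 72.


P(wait) = rho = lambda/mu = 26/72 = 0.3611

0.3611


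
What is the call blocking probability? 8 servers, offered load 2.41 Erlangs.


B(N,A) = (A^N/N!) / sum(A^k/k!, k=0..N) with N=8, A=2.41 = 0.0025

0.0025


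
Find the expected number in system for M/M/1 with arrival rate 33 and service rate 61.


rho = 33/61; L = rho/(1-rho) = 1.18

1.18


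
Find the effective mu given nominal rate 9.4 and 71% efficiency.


Effective rate = mu * efficiency = 9.4 * 0.71 = 6.67 per hour

6.67 per hour


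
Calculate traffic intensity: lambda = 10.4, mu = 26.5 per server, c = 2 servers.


rho = lambda / (c * mu) = 10.4 / (2 * 26.5) = 0.1962

0.1962


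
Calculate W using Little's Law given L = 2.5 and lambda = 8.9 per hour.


W = L / lambda = 2.5 / 8.9 = 0.2809 hours

0.2809 hours


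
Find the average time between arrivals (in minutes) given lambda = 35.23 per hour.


Mean interarrival time = 60/lambda = 60/35.23 = 1.7 minutes

1.7 minutes


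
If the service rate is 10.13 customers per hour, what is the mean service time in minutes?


Mean service time = 60/mu = 60/10.13 = 5.92 minutes

5.92 minutes


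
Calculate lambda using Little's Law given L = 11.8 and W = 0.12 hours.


lambda = L / W = 11.8 / 0.12 = 98.33 per hour

98.33 per hour


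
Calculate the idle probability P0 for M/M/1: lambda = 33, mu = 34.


P0 = 1 - rho = 1 - 33/34 = 0.0294

0.0294


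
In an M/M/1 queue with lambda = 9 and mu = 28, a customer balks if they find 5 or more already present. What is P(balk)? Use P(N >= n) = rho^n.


P(N >= 5) = rho^5 = (9/28)^5 = 0.0034

0.0034


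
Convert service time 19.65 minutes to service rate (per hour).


mu = 60 / avg_service_time = 60 / 19.65 = 3.05 per hour

3.05 per hour


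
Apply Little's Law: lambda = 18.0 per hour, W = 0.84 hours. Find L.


L = lambda * W = 18.0 * 0.84 = 15.12

15.12


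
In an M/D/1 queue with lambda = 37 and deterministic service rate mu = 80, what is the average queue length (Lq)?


M/D/1: Lq = rho^2 / (2*(1-rho)) where rho = 37/80; Lq = 0.2

0.2


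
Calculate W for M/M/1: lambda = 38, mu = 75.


W = 1/(mu - lambda) = 1/(75 - 38) = 0.027 hours

0.027 hours


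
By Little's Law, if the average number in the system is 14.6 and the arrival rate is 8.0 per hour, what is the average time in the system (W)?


W = L / lambda = 14.6 / 8.0 = 1.825 hours

1.825 hours


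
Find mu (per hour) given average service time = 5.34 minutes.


mu = 60 / avg_service_time = 60 / 5.34 = 11.24 per hour

11.24 per hour


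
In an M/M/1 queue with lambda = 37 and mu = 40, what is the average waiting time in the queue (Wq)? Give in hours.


rho = 37/40; Wq = rho/(mu - lambda) = 0.3083 hours

0.3083 hours


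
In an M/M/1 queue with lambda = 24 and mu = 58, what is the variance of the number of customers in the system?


rho = 24/58; Var(N) = rho/(1-rho)^2 = 1.2

1.2


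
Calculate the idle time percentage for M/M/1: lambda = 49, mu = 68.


Idle fraction = (1 - rho) * 100 = (1 - 49/68) * 100 = 27.9%

27.9%


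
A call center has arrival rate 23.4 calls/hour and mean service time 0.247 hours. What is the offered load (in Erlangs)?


Offered load a = lambda * E[S] = 23.4 * 0.247 = 5.78 Erlangs

5.78 Erlangs


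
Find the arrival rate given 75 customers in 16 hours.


lambda = total arrivals / time = 75 / 16 = 4.69 per hour

4.69 per hour


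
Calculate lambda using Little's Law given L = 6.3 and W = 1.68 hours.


lambda = L / W = 6.3 / 1.68 = 3.75 per hour

3.75 per hour


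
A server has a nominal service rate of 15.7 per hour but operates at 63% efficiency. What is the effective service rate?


Effective rate = mu * efficiency = 15.7 * 0.63 = 9.89 per hour

9.89 per hour


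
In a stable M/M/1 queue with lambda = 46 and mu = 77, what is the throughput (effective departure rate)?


For a stable queue (lambda < mu), throughput = lambda = 46 per hour

46 per hour


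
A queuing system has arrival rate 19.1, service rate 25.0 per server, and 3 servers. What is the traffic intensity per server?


rho = lambda / (c * mu) = 19.1 / (3 * 25.0) = 0.2547

0.2547


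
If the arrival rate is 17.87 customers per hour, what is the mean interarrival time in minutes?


Mean interarrival time = 60/lambda = 60/17.87 = 3.36 minutes

3.36 minutes


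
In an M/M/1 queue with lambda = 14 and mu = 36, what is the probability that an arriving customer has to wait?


P(wait) = rho = lambda/mu = 14/36 = 0.3889

0.3889


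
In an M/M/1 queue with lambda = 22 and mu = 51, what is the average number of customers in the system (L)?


rho = 22/51; L = rho/(1-rho) = 0.76

0.76


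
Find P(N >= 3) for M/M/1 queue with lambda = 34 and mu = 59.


P(N >= 3) = rho^3 = (34/59)^3 = 0.1914

0.1914


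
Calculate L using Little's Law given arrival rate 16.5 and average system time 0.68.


L = lambda * W = 16.5 * 0.68 = 11.22

11.22


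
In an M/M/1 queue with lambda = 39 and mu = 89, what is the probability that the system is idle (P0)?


P0 = 1 - rho = 1 - 39/89 = 0.5618

0.5618


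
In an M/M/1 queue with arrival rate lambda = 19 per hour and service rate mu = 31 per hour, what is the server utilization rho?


rho = lambda/mu = 19/31 = 0.6129

0.6129


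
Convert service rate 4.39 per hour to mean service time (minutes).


Mean service time = 60/mu = 60/4.39 = 13.67 minutes

13.67 minutes


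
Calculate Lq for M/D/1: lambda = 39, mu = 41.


M/D/1: Lq = rho^2 / (2*(1-rho)) where rho = 39/41; Lq = 9.27

9.27


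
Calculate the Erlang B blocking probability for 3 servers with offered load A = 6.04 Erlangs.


B(N,A) = (A^N/N!) / sum(A^k/k!, k=0..N) with N=3, A=6.04 = 0.5923

0.5923


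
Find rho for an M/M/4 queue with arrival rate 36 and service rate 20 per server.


rho = lambda/(c*mu) = 36/(4*20) = 0.45

0.45


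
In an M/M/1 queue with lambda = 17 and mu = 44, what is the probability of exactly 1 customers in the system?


rho = 17/44; P(n) = (1-rho)*rho^n = (1-17/44)*(17/44)^1 = 0.2371

0.2371


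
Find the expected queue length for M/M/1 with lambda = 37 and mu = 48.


rho = 37/48; Lq = rho^2/(1-rho) = 2.59

2.59


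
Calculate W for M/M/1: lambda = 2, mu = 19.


W = 1/(mu - lambda) = 1/(19 - 2) = 0.0588 hours

0.0588 hours


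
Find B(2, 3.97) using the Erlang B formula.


B(N,A) = (A^N/N!) / sum(A^k/k!, k=0..N) with N=2, A=3.97 = 0.6132

0.6132


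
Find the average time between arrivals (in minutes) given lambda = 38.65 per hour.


Mean interarrival time = 60/lambda = 60/38.65 = 1.55 minutes

1.55 minutes


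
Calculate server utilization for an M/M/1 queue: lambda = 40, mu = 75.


rho = lambda/mu = 40/75 = 0.5333

0.5333


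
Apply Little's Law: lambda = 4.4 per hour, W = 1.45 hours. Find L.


L = lambda * W = 4.4 * 1.45 = 6.38

6.38


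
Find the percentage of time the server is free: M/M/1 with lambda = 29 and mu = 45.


Idle fraction = (1 - rho) * 100 = (1 - 29/45) * 100 = 35.6%

35.6%


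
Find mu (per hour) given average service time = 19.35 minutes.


mu = 60 / avg_service_time = 60 / 19.35 = 3.1 per hour

3.1 per hour


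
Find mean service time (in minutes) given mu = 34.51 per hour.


Mean service time = 60/mu = 60/34.51 = 1.74 minutes

1.74 minutes


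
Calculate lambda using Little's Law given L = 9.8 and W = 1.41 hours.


lambda = L / W = 9.8 / 1.41 = 6.95 per hour

6.95 per hour


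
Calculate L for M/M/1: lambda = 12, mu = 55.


rho = 12/55; L = rho/(1-rho) = 0.28

0.28


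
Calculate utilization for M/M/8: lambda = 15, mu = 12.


rho = lambda/(c*mu) = 15/(8*12) = 0.1563

0.1563


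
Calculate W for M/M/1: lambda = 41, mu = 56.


W = 1/(mu - lambda) = 1/(56 - 41) = 0.0667 hours

0.0667 hours


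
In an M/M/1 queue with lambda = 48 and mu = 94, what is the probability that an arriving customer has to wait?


P(wait) = rho = lambda/mu = 48/94 = 0.5106

0.5106


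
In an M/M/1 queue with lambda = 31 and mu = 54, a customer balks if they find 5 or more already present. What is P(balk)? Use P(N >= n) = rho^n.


P(N >= 5) = rho^5 = (31/54)^5 = 0.0624

0.0624


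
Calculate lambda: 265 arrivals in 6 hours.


lambda = total arrivals / time = 265 / 6 = 44.17 per hour

44.17 per hour


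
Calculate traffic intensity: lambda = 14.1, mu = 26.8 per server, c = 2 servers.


rho = lambda / (c * mu) = 14.1 / (2 * 26.8) = 0.2631

0.2631


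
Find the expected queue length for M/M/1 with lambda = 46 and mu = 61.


rho = 46/61; Lq = rho^2/(1-rho) = 2.31

2.31


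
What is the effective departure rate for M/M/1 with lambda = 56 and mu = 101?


For a stable queue (lambda < mu), throughput = lambda = 56 per hour

56 per hour


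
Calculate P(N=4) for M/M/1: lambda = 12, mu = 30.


rho = 12/30; P(n) = (1-rho)*rho^n = (1-12/30)*(12/30)^4 = 0.0154

0.0154


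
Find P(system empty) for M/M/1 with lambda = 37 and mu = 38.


P0 = 1 - rho = 1 - 37/38 = 0.0263

0.0263


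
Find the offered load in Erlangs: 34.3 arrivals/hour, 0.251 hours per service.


Offered load a = lambda * E[S] = 34.3 * 0.251 = 8.61 Erlangs

8.61 Erlangs


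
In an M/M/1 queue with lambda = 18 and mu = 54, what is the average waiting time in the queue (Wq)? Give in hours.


rho = 18/54; Wq = rho/(mu - lambda) = 0.0093 hours

0.0093 hours


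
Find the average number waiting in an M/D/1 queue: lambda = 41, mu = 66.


M/D/1: Lq = rho^2 / (2*(1-rho)) where rho = 41/66; Lq = 0.51

0.51


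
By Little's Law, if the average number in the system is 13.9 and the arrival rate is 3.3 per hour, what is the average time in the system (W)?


W = L / lambda = 13.9 / 3.3 = 4.2121 hours

4.2121 hours


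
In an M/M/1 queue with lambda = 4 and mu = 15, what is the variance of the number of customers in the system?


rho = 4/15; Var(N) = rho/(1-rho)^2 = 0.5

0.5


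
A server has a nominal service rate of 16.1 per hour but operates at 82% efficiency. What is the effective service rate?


Effective rate = mu * efficiency = 16.1 * 0.82 = 13.2 per hour

13.2 per hour


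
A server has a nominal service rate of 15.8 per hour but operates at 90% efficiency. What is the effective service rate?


Effective rate = mu * efficiency = 15.8 * 0.9 = 14.22 per hour

14.22 per hour


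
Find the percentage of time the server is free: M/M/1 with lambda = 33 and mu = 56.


Idle fraction = (1 - rho) * 100 = (1 - 33/56) * 100 = 41.1%

41.1%


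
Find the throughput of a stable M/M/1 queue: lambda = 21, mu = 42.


For a stable queue (lambda < mu), throughput = lambda = 21 per hour

21 per hour


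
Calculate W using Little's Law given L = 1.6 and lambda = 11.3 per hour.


W = L / lambda = 1.6 / 11.3 = 0.1416 hours

0.1416 hours


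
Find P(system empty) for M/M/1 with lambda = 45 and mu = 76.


P0 = 1 - rho = 1 - 45/76 = 0.4079

0.4079


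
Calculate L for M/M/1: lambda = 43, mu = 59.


rho = 43/59; L = rho/(1-rho) = 2.69

2.69


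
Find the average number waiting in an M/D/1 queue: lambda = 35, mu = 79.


M/D/1: Lq = rho^2 / (2*(1-rho)) where rho = 35/79; Lq = 0.18

0.18


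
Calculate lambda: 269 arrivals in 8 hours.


lambda = total arrivals / time = 269 / 8 = 33.63 per hour

33.63 per hour


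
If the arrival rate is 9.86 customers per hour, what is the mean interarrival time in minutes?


Mean interarrival time = 60/lambda = 60/9.86 = 6.09 minutes

6.09 minutes


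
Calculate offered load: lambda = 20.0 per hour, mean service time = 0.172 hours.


Offered load a = lambda * E[S] = 20.0 * 0.172 = 3.44 Erlangs

3.44 Erlangs


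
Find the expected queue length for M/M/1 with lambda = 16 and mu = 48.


rho = 16/48; Lq = rho^2/(1-rho) = 0.17

0.17


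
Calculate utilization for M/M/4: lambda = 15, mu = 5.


rho = lambda/(c*mu) = 15/(4*5) = 0.75

0.75


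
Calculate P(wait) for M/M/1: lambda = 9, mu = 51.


P(wait) = rho = lambda/mu = 9/51 = 0.1765

0.1765


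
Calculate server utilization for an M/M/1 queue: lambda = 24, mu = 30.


rho = lambda/mu = 24/30 = 0.8

0.8


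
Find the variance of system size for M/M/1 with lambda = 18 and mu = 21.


rho = 18/21; Var(N) = rho/(1-rho)^2 = 42.0

42.0


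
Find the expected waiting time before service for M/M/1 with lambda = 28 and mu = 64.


rho = 28/64; Wq = rho/(mu - lambda) = 0.0122 hours

0.0122 hours


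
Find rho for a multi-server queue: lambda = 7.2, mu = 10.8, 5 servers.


rho = lambda / (c * mu) = 7.2 / (5 * 10.8) = 0.1333

0.1333


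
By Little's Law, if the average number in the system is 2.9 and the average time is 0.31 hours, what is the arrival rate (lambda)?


lambda = L / W = 2.9 / 0.31 = 9.35 per hour

9.35 per hour


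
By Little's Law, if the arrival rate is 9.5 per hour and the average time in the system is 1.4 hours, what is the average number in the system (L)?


L = lambda * W = 9.5 * 1.4 = 13.3

13.3


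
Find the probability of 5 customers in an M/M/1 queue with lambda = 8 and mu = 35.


rho = 8/35; P(n) = (1-rho)*rho^n = (1-8/35)*(8/35)^5 = 0.0005

0.0005


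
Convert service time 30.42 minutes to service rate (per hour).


mu = 60 / avg_service_time = 60 / 30.42 = 1.97 per hour

1.97 per hour


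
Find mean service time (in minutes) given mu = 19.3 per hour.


Mean service time = 60/mu = 60/19.3 = 3.11 minutes

3.11 minutes


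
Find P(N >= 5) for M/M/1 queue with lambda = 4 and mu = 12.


P(N >= 5) = rho^5 = (4/12)^5 = 0.0041

0.0041
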